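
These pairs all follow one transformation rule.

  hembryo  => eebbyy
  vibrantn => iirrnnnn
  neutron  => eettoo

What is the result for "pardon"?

aaddnn

Looking at the pairs, the operation is to keep every other character starting from the second (positions 2nd, 4th, 6th, ...), then double every character.
On "pardon": the first step gives "adn", and the second then gives "aaddnn".
(Check on "neutron": → "eto" → "eettoo" ✓)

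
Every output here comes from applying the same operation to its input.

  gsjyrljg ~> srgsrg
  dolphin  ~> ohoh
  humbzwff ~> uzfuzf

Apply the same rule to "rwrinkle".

wnewne

Rule — keep one character in every 3, starting at position 2 (positions 2nd, 5th, 8th, ...), then write the whole string twice.
For "rwrinkle", step one produces "wne"; step two turns that into "wnewne".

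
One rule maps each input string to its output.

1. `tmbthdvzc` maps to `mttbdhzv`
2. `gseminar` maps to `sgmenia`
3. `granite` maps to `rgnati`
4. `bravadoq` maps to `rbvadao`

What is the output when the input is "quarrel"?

What's happening: delete the last character, then swap each adjacent pair of characters (1↔2, 3↔4, ...).
"quarrel" → "quarre" → "uqraer".
(Check on "tmbthdvzc": → "tmbthdvz" → "mttbdhzv" ✓)

uqraer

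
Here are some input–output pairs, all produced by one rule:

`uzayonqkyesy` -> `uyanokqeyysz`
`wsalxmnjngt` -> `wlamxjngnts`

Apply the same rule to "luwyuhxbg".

The rule is to swap each adjacent pair of characters (1↔2, 3↔4, ...), then move the first character to the end.
Applying both steps to "luwyuhxbg": "ulywhubxg", then "lywhubxgu".

lywhubxgu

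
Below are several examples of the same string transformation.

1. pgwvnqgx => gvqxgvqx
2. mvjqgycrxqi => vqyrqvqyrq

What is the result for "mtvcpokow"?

Each output is the input with this applied: keep every other character starting from the second (positions 2nd, 4th, 6th, ...), then write the whole string twice.
"mtvcpokow" → "tcoo" → "tcootcoo".
(Check on "pgwvnqgx": → "gvqx" → "gvqxgvqx" ✓)

tcootcoo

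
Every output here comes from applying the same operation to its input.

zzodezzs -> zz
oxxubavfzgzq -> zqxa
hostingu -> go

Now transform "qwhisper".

ew

The rule is to swap the front and back halves of the string, then keep one character in every 3, starting at position 3 (positions 3rd, 6th, 9th, ...).
For "qwhisper" the result is "ew".
(Check on "oxxubavfzgzq": → "vfzgzqoxxuba" → "zqxa" ✓)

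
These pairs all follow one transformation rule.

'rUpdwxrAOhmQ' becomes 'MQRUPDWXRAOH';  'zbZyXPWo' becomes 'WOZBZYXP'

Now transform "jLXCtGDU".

The pattern: move the last 2 characters to the front (rotate right by 2), then convert every letter to uppercase.
For "jLXCtGDU" the result is "DUJLXCTG".

DUJLXCTG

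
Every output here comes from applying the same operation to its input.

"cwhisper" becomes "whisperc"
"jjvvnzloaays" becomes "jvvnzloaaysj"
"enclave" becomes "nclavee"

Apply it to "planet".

The transformation: move the first character to the end.
For "planet" the result is "lanetp".

lanetp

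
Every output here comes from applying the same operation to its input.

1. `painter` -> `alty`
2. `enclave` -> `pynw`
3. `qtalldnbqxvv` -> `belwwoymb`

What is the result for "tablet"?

Each output is the input with this applied: shift every letter 11 places forward in the alphabet (wrapping around), then delete the last 3 characters.
Doing the same to "tablet": "elm".

elm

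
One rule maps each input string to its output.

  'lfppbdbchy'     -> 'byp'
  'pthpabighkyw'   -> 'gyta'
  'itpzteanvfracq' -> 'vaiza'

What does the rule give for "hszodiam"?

iho

The pattern: swap the front and back halves of the string, then keep one character in every 3, starting at position 2 (positions 2nd, 5th, 8th, ...).
On "hszodiam": the first step gives "diamhszo", and the second then gives "iho".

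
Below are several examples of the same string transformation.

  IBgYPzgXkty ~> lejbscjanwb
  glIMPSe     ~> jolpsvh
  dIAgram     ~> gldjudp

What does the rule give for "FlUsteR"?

ioxvwhu

Rule — shift every letter 3 places forward in the alphabet (wrapping around), then convert every letter to lowercase.
Starting from "FlUsteR": after the first operation, "IoXvwhU"; after the second, "ioxvwhu".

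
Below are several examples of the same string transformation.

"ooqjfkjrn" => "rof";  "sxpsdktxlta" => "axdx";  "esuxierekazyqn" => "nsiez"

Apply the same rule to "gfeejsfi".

In each case the input is transformed by: keep one character in every 3, starting at position 2 (positions 2nd, 5th, 8th, ...), then move the last character to the front.
Applying that to "gfeejsfi" gives "ifj".

ifj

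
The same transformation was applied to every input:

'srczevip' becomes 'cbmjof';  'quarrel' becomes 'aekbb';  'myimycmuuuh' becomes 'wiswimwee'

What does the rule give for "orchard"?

Each output is the input with this applied: delete the last 2 characters, then shift every letter 10 places forward in the alphabet (wrapping around).
Applying both steps to "orchard": "orcha", then "ybmrk".

ybmrk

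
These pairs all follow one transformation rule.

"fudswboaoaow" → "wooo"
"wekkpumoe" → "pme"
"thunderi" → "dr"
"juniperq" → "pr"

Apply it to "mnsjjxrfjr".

jrj

Looking at the pairs, the operation is to delete the first 3 characters, then keep every other character starting from the second (positions 2nd, 4th, 6th, ...).
Working it through for "mnsjjxrfjr": intermediate "jjxrfjr", final "jrj".
(Check on "juniperq": → "iperq" → "pr" ✓)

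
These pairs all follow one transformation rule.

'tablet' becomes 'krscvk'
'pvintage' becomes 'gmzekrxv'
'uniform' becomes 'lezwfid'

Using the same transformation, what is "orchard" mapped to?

fityriu

The rule is to shift every letter 9 places backward in the alphabet (wrapping around).
Doing the same to "orchard": "fityriu".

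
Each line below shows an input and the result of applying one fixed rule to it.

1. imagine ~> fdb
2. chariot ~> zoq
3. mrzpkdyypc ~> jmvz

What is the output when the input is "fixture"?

Rule — shift every letter 3 places backward in the alphabet (wrapping around), then keep one character in every 3, starting at position 1 (positions 1st, 4th, 7th, ...).
Applying both steps to "fixture": "cfuqrob", then "cqb".
(Check on "mrzpkdyypc": → "jowmhavvmz" → "jmvz" ✓)

cqb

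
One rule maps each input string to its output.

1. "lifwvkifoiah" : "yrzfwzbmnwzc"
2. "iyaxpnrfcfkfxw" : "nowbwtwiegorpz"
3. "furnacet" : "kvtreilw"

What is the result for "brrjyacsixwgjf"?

What's happening: shift every letter 9 places backward in the alphabet (wrapping around), then reverse the string.
On "brrjyacsixwgjf" that produces "waxnozjtrpaiis".

waxnozjtrpaiis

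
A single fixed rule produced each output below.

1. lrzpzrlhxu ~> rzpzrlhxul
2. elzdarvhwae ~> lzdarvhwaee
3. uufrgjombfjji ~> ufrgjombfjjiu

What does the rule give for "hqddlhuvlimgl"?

qddlhuvlimglh

In each case the input is transformed by: move the first character to the end.
"hqddlhuvlimgl" → "qddlhuvlimglh".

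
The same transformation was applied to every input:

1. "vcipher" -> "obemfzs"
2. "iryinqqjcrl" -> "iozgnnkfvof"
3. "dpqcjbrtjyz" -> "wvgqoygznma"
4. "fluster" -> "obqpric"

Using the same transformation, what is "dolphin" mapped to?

Each output is the input with this applied: reverse the string, then shift every letter 3 places backward in the alphabet (wrapping around).
"dolphin" → "nihplod" → "kfemila".

kfemila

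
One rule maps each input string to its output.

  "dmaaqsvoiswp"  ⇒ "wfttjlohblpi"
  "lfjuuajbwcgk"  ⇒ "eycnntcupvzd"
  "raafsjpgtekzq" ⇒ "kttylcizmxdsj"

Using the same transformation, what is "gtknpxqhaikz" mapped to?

What's happening: shift every letter 7 places backward in the alphabet (wrapping around).
So "gtknpxqhaikz" becomes "zmdgiqjatbds".

zmdgiqjatbds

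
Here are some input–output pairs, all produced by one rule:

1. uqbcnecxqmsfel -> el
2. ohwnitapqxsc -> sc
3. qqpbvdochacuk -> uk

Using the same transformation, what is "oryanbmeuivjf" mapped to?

Each output is the input with this applied: keep only the last 2 characters.
For "oryanbmeuivjf" the result is "jf".

jf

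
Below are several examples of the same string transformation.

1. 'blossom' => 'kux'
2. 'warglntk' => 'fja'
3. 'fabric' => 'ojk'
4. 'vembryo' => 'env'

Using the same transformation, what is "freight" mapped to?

oan

In each case the input is transformed by: shift every letter 9 places forward in the alphabet (wrapping around), then keep only the first 3 characters.
For "freight", step one produces "oanrpqc"; step two turns that into "oan".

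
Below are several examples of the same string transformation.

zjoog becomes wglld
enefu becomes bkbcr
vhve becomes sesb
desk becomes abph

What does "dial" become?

Rule — shift every letter 3 places backward in the alphabet (wrapping around).
For "dial" the result is "afxi".

afxi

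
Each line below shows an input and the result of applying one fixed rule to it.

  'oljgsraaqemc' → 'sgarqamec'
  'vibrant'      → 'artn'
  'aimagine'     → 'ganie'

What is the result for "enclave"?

alev

What's happening: delete the first 3 characters, then swap each adjacent pair of characters (1↔2, 3↔4, ...).
Starting from "enclave": after the first operation, "lave"; after the second, "alev".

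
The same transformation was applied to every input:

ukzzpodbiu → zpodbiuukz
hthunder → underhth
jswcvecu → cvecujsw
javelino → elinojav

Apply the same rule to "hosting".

tinghos

Each output is the input with this applied: move the first 3 characters to the end (rotate left by 3).
"hosting" → "tinghos".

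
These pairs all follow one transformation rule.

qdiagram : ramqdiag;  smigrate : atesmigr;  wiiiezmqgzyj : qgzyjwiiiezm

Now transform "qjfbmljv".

ljvqjfbm

Each output is the input with this applied: swap the front and back halves of the string, then move the first character to the end.
"qjfbmljv" → "ljvqjfbm".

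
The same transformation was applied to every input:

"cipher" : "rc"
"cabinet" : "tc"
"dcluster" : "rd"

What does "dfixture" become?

The transformation: move the first character to the end, then keep only the last 2 characters.
Applying both steps to "dfixture": "fixtured", then "ed".

ed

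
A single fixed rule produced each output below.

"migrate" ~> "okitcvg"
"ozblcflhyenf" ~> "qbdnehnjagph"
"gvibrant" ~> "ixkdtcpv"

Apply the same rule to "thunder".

vjwpfgt

The transformation: shift every letter 2 places forward in the alphabet (wrapping around).
On "thunder" that produces "vjwpfgt".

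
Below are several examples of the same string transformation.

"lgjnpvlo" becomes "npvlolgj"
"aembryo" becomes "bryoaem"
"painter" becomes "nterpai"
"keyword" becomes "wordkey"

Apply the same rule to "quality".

lityqua

In each case the input is transformed by: move the first 3 characters to the end (rotate left by 3).
"quality" → "lityqua".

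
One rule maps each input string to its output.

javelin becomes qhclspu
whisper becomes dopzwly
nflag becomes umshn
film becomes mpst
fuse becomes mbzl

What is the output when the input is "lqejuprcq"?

sxlqbwyjx

Looking at the pairs, the operation is to shift every letter 7 places forward in the alphabet (wrapping around).
Doing the same to "lqejuprcq": "sxlqbwyjx".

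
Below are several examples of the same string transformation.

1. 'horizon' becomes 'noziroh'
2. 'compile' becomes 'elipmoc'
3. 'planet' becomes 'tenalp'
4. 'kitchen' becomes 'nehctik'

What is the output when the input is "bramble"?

elbmarb

In each case the input is transformed by: reverse the string.
For "bramble" the result is "elbmarb".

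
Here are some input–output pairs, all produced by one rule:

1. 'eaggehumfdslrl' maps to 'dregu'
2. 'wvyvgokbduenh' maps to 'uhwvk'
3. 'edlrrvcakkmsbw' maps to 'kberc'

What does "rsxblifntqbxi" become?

Looking at the pairs, the operation is to keep one character in every 3, starting at position 1 (positions 1st, 4th, 7th, ...), then move the first 3 characters to the end (rotate left by 3).
Starting from "rsxblifntqbxi": after the first operation, "rbfqi"; after the second, "qirbf".

qirbf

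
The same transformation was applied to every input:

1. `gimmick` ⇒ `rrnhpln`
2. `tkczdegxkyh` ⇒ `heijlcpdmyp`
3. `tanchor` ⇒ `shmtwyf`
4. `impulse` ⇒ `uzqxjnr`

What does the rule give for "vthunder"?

What's happening: move the first 2 characters to the end (rotate left by 2), then shift every letter 5 places forward in the alphabet (wrapping around).
Applying both steps to "vthunder": "hundervt", then "mzsijway".

mzsijway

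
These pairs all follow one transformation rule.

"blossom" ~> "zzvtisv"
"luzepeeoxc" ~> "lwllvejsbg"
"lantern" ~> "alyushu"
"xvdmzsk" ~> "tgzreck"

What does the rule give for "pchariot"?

hypvawjo

The transformation: shift every letter 7 places forward in the alphabet (wrapping around), then move the first 3 characters to the end (rotate left by 3).
Starting from "pchariot": after the first operation, "wjohypva"; after the second, "hypvawjo".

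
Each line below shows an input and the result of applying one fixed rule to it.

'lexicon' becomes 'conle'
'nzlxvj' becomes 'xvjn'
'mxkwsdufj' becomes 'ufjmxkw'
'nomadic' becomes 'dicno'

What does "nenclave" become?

The rule is to move the last 3 characters to the front (rotate right by 3), then delete the last 2 characters.
For "nenclave", step one produces "avenencl"; step two turns that into "avenen".
(Check on "nzlxvj": → "xvjnzl" → "xvjn" ✓)

avenen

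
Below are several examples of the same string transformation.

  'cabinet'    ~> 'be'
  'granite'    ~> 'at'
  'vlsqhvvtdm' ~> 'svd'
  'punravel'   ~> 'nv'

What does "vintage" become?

ng

Rule — keep one character in every 3, starting at position 3 (positions 3rd, 6th, 9th, ...).
Doing the same to "vintage": "ng".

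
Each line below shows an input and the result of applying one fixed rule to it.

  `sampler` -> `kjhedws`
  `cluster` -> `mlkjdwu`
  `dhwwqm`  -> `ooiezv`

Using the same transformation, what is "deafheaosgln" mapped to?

kgfdzyxwwvss

The rule is to sort the characters into reverse alphabetical order, then shift every letter 8 places backward in the alphabet (wrapping around).
Applying both steps to "deafheaosgln": "sonlhgfeedaa", then "kgfdzyxwwvss".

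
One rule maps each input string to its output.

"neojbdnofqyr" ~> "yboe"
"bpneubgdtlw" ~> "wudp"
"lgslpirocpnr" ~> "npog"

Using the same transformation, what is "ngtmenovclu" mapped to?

uevg

What's happening: keep one character in every 3, starting at position 2 (positions 2nd, 5th, 8th, ...), then swap the first and last characters.
Working it through for "ngtmenovclu": intermediate "gevu", final "uevg".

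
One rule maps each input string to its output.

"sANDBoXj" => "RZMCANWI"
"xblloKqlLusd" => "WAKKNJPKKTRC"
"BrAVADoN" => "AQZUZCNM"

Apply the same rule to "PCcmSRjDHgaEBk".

The rule is to shift every letter 1 place backward in the alphabet (wrapping around), then convert every letter to uppercase.
On "PCcmSRjDHgaEBk" that produces "OBBLRQICGFZDAJ".
(Check on "xblloKqlLusd": → "wakknJpkKtrc" → "WAKKNJPKKTRC" ✓)

OBBLRQICGFZDAJ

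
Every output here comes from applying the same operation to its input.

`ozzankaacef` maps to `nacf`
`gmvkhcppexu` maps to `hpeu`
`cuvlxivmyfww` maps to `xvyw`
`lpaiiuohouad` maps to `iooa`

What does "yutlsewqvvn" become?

swvn

What's happening: keep every other character starting from the first (positions 1st, 3rd, 5th, ...), then keep only the last 4 characters.
Starting from "yutlsewqvvn": after the first operation, "ytswvn"; after the second, "swvn".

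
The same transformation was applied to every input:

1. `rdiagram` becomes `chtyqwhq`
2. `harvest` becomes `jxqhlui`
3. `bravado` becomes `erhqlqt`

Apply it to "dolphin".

dtebfxy

The rule is to shift every letter 10 places backward in the alphabet (wrapping around), then move the last character to the front.
Starting from "dolphin": after the first operation, "tebfxyd"; after the second, "dtebfxy".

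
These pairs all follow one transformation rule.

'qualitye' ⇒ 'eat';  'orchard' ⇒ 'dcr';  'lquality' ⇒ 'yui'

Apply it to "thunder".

The rule is to move the last character to the front, then keep one character in every 3, starting at position 1 (positions 1st, 4th, 7th, ...).
On "thunder": the first step gives "rthunde", and the second then gives "rue".

rue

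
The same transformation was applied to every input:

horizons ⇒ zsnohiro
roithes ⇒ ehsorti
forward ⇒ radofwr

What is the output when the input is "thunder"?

edrhtnu

The rule is to swap each adjacent pair of characters (1↔2, 3↔4, ...), then move the last 3 characters to the front (rotate right by 3).
Applying both steps to "thunder": "htnuedr", then "edrhtnu".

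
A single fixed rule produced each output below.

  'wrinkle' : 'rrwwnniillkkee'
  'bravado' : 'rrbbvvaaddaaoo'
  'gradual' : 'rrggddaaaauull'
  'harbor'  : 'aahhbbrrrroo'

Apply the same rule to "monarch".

oommaannccrrhh

In each case the input is transformed by: swap each adjacent pair of characters (1↔2, 3↔4, ...), then double every character.
Applying both steps to "monarch": "omancrh", then "oommaannccrrhh".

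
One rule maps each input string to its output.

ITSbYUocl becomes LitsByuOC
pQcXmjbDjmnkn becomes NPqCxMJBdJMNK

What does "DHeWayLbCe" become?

EdhEwAYlBc

What's happening: move the last character to the front, then flip the case of every letter.
On "DHeWayLbCe" that produces "EdhEwAYlBc".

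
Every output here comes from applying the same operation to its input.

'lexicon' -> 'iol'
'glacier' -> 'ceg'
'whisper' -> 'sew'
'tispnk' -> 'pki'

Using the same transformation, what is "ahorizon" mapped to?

rznh

Looking at the pairs, the operation is to move the first 2 characters to the end (rotate left by 2), then keep every other character starting from the second (positions 2nd, 4th, 6th, ...).
On "ahorizon": the first step gives "orizonah", and the second then gives "rznh".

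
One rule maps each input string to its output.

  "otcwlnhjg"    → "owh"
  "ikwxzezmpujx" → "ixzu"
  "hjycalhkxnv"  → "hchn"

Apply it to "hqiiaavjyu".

hivu

Each output is the input with this applied: keep one character in every 3, starting at position 1 (positions 1st, 4th, 7th, ...).
On "hqiiaavjyu" that produces "hivu".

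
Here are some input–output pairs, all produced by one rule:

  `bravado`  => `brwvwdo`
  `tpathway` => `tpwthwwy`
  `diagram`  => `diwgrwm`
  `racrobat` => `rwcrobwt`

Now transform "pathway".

pwthwwy

What's happening: replace every "a" with "w".
Doing the same to "pathway": "pwthwwy".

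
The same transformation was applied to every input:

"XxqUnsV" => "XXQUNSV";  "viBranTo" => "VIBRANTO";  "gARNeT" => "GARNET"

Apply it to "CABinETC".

The pattern: convert every letter to uppercase.
On "CABinETC" that produces "CABINETC".

CABINETC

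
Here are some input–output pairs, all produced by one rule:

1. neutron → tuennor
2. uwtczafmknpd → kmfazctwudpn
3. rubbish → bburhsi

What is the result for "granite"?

nargeti

In each case the input is transformed by: reverse the string, then move the first 3 characters to the end (rotate left by 3).
Working it through for "granite": intermediate "etinarg", final "nargeti".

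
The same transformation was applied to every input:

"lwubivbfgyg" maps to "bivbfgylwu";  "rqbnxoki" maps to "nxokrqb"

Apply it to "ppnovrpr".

ovrpppn

What's happening: delete the last character, then move the first 3 characters to the end (rotate left by 3).
"ppnovrpr" → "ppnovrp" → "ovrpppn".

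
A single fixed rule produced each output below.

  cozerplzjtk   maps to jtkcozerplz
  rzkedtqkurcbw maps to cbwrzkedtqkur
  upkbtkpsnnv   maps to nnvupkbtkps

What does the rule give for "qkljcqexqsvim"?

vimqkljcqexqs

What's happening: move the last 3 characters to the front (rotate right by 3).
"qkljcqexqsvim" → "vimqkljcqexqs".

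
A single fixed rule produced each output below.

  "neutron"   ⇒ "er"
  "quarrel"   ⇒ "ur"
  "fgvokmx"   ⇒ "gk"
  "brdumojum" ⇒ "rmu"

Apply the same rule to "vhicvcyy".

Each output is the input with this applied: keep one character in every 3, starting at position 2 (positions 2nd, 5th, 8th, ...).
On "vhicvcyy" that produces "hvy".

hvy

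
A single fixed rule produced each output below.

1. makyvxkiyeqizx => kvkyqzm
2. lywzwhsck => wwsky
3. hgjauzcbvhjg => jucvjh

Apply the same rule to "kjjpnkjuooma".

jnjomk

Rule — move the first 2 characters to the end (rotate left by 2), then keep every other character starting from the first (positions 1st, 3rd, 5th, ...).
Applying that to "kjjpnkjuooma" gives "jnjomk".
(Check on "hgjauzcbvhjg": → "jauzcbvhjghg" → "jucvjh" ✓)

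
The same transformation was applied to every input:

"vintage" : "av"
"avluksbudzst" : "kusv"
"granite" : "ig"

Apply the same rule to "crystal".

tc

Rule — move the first 2 characters to the end (rotate left by 2), then keep one character in every 3, starting at position 3 (positions 3rd, 6th, 9th, ...).
Applying both steps to "crystal": "ystalcr", then "tc".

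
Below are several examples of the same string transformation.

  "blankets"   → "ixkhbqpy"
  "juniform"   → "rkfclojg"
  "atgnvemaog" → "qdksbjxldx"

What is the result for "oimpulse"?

fjmripbl

What's happening: shift every letter 3 places backward in the alphabet (wrapping around), then move the first character to the end.
Applying that to "oimpulse" gives "fjmripbl".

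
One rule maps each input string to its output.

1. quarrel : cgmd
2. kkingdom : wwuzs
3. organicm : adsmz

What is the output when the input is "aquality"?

mcgmx

Looking at the pairs, the operation is to delete the last 3 characters, then shift every letter 12 places forward in the alphabet (wrapping around).
For "aquality" the result is "mcgmx".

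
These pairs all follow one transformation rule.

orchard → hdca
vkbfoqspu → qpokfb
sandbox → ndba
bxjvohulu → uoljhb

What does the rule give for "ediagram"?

What's happening: sort the characters into reverse alphabetical order, then delete the first 3 characters.
For "ediagram", step one produces "rmigedaa"; step two turns that into "gedaa".

gedaa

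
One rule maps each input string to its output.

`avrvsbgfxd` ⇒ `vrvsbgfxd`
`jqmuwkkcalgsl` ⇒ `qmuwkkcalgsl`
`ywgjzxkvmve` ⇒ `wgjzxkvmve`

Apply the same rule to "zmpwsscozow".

Rule — delete the first character.
So "zmpwsscozow" becomes "mpwsscozow".

mpwsscozow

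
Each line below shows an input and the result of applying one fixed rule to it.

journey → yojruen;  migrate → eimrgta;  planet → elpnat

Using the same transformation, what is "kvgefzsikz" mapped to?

Looking at the pairs, the operation is to swap each adjacent pair of characters (1↔2, 3↔4, ...), then move the last character to the front.
"kvgefzsikz" → "kvkegzfisz".

kvkegzfisz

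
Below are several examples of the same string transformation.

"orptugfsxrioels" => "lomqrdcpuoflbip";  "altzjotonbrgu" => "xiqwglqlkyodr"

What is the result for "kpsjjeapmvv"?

The pattern: shift every letter 3 places backward in the alphabet (wrapping around).
On "kpsjjeapmvv" that produces "hmpggbxmjss".

hmpggbxmjss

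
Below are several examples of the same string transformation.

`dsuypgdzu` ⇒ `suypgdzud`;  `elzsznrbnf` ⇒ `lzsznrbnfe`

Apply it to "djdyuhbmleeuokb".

jdyuhbmleeuokbd

In each case the input is transformed by: move the first character to the end.
For "djdyuhbmleeuokb" the result is "jdyuhbmleeuokbd".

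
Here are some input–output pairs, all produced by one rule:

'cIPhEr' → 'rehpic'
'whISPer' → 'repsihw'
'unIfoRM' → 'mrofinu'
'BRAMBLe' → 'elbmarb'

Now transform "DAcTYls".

slytcad

Each output is the input with this applied: reverse the string, then convert every letter to lowercase.
Applying both steps to "DAcTYls": "slYTcAD", then "slytcad".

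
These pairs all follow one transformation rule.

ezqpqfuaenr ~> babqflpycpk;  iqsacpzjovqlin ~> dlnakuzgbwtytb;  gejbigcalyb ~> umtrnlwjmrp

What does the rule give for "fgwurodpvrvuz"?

The pattern: move the first 2 characters to the end (rotate left by 2), then shift every letter 11 places forward in the alphabet (wrapping around).
Doing the same to "fgwurodpvrvuz": "hfczoagcgfkqr".

hfczoagcgfkqr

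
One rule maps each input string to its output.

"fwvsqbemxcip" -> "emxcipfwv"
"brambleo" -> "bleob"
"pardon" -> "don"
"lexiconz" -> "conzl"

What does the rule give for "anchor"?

hor

The transformation: swap the front and back halves of the string, then delete the last 3 characters.
Applying both steps to "anchor": "horanc", then "hor".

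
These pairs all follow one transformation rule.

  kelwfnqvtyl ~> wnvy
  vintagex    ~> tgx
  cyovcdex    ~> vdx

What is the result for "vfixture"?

xue

The transformation: delete the first 3 characters, then keep every other character starting from the first (positions 1st, 3rd, 5th, ...).
For "vfixture", step one produces "xture"; step two turns that into "xue".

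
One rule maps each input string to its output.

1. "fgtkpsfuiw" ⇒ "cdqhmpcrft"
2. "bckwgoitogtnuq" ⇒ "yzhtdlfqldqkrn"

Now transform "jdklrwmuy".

gahiotjrv

Rule — shift every letter 3 places backward in the alphabet (wrapping around).
So "jdklrwmuy" becomes "gahiotjrv".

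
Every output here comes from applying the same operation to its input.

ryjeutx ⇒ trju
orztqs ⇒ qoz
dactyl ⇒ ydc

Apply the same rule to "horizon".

The pattern: move the last 2 characters to the front (rotate right by 2), then keep every other character starting from the first (positions 1st, 3rd, 5th, ...).
"horizon" → "onhoriz" → "ohrz".

ohrz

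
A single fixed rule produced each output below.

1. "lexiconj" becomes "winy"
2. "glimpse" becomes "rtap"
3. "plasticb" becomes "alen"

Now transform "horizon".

scky

The rule is to shift every letter 11 places forward in the alphabet (wrapping around), then keep every other character starting from the first (positions 1st, 3rd, 5th, ...).
Applying both steps to "horizon": "szctkzy", then "scky".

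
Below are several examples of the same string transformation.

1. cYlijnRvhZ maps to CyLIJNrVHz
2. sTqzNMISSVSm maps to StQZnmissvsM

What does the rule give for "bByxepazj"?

Looking at the pairs, the operation is to flip the case of every letter.
"bByxepazj" → "BbYXEPAZJ".

BbYXEPAZJ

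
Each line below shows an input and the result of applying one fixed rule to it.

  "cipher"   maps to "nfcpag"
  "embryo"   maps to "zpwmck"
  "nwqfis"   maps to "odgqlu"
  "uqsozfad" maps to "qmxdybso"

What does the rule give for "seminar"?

kglypqc

In each case the input is transformed by: shift every letter 2 places backward in the alphabet (wrapping around), then move the first 2 characters to the end (rotate left by 2).
Applying both steps to "seminar": "qckglyp", then "kglypqc".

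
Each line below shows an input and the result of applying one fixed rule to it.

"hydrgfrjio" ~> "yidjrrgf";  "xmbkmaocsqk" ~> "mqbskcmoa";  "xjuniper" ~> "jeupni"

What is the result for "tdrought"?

In each case the input is transformed by: take characters alternately from the front and the back (1st, last, 2nd, 2nd-last, ...), then delete the first 2 characters.
Applying both steps to "tdrought": "ttdhrgou", then "dhrgou".

dhrgou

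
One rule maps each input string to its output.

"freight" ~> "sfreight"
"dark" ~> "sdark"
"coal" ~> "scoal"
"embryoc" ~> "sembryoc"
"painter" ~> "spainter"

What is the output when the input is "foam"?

Looking at the pairs, the operation is to prepend "s".
For "foam" the result is "sfoam".

sfoam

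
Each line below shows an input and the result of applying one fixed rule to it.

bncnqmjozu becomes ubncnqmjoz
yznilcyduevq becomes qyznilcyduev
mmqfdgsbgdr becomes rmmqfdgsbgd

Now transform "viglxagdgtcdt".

Looking at the pairs, the operation is to move the last character to the front.
So "viglxagdgtcdt" becomes "tviglxagdgtcd".

tviglxagdgtcd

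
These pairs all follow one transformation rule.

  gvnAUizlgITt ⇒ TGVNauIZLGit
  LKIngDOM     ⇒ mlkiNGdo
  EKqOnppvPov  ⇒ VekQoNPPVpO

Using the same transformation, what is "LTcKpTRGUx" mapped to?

XltCkPtrgu

The rule is to move the last character to the front, then flip the case of every letter.
So "LTcKpTRGUx" becomes "XltCkPtrgu".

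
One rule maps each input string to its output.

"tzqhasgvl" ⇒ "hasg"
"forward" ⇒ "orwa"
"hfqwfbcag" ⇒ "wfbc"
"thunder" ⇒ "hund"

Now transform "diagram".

In each case the input is transformed by: move the last 2 characters to the front (rotate right by 2), then keep only the last 4 characters.
Working it through for "diagram": intermediate "amdiagr", final "iagr".
(Check on "thunder": → "erthund" → "hund" ✓)

iagr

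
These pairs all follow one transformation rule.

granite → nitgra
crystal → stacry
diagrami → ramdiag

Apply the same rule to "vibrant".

ranvib

In each case the input is transformed by: delete the last character, then move the last 3 characters to the front (rotate right by 3).
Applying that to "vibrant" gives "ranvib".
(Check on "crystal": → "crysta" → "stacry" ✓)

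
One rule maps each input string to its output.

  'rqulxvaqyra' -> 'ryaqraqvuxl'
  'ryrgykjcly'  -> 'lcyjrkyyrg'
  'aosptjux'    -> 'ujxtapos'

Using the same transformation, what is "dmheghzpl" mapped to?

Rule — move the last 2 characters to the front (rotate right by 2), then take characters alternately from the front and the back (1st, last, 2nd, 2nd-last, ...).
On "dmheghzpl": the first step gives "pldmheghz", and the second then gives "pzlhdgmeh".

pzlhdgmeh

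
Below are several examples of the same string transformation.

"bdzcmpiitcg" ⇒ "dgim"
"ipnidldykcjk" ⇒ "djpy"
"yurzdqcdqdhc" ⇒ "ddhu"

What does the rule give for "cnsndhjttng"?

dgnt

The rule is to keep one character in every 3, starting at position 2 (positions 2nd, 5th, 8th, ...), then sort the characters into alphabetical order.
"cnsndhjttng" → "ndtg" → "dgnt".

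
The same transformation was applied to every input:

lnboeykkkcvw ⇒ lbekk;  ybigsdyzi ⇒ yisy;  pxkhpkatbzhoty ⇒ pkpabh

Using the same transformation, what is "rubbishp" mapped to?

rbi

Rule — keep every other character starting from the first (positions 1st, 3rd, 5th, ...), then delete the last character.
Applying both steps to "rubbishp": "rbih", then "rbi".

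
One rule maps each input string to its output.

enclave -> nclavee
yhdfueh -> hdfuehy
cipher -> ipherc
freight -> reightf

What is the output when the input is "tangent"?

In each case the input is transformed by: move the first character to the end.
"tangent" → "angentt".

angentt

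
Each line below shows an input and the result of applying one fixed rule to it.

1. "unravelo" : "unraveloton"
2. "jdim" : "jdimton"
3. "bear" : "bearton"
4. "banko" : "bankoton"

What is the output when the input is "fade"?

The pattern: append "ton".
Applying that to "fade" gives "fadeton".

fadeton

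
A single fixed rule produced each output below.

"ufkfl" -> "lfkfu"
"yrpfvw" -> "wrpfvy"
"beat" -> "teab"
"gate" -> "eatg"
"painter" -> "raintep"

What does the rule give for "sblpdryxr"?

rblpdryxs

Rule — swap the first and last characters.
Applying that to "sblpdryxr" gives "rblpdryxs".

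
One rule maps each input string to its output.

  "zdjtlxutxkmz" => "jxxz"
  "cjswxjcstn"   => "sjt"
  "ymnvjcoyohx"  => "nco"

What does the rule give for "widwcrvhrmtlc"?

drrl

What's happening: keep one character in every 3, starting at position 3 (positions 3rd, 6th, 9th, ...).
So "widwcrvhrmtlc" becomes "drrl".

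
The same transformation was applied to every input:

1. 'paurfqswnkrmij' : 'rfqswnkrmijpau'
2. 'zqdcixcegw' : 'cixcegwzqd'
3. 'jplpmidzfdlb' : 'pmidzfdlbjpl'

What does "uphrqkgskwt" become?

rqkgskwtuph

Each output is the input with this applied: move the first 3 characters to the end (rotate left by 3).
"uphrqkgskwt" → "rqkgskwtuph".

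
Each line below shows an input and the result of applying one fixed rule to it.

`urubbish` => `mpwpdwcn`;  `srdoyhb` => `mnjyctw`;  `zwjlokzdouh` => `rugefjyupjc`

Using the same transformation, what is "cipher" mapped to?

dxckmz

Looking at the pairs, the operation is to swap each adjacent pair of characters (1↔2, 3↔4, ...), then shift every letter 5 places backward in the alphabet (wrapping around).
"cipher" → "ichpre" → "dxckmz".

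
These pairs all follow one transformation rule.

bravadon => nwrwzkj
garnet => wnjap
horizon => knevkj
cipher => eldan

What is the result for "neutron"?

aqpnkj

The pattern: delete the first character, then shift every letter 4 places backward in the alphabet (wrapping around).
Starting from "neutron": after the first operation, "eutron"; after the second, "aqpnkj".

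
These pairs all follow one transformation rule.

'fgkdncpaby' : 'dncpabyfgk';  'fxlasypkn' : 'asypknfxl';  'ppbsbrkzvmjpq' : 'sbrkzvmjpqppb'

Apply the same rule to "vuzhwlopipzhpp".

hwlopipzhppvuz

The pattern: move the first 3 characters to the end (rotate left by 3).
On "vuzhwlopipzhpp" that produces "hwlopipzhppvuz".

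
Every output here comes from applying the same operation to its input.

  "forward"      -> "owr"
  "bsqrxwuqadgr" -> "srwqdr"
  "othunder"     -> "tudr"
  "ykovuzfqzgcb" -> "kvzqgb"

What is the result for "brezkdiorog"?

rzdoo

The pattern: keep every other character starting from the second (positions 2nd, 4th, 6th, ...).
Applying that to "brezkdiorog" gives "rzdoo".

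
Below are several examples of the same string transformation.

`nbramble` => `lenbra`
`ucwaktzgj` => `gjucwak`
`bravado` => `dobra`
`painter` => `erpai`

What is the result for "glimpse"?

In each case the input is transformed by: move the last 2 characters to the front (rotate right by 2), then delete the last 2 characters.
Starting from "glimpse": after the first operation, "seglimp"; after the second, "segli".

segli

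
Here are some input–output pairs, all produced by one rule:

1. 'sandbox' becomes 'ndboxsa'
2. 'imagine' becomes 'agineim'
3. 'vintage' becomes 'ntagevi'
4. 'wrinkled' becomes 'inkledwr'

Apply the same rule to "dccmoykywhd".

The rule is to move the first 2 characters to the end (rotate left by 2).
Doing the same to "dccmoykywhd": "cmoykywhddc".

cmoykywhddc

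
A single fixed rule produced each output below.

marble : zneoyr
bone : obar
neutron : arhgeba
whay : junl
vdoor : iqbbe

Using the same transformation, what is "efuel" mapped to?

rshry

Each output is the input with this applied: shift every letter 13 places forward in the alphabet (wrapping around) — i.e. ROT13.
"efuel" → "rshry".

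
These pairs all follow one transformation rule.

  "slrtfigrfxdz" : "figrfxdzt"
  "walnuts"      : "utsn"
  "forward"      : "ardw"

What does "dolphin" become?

What's happening: delete the first 3 characters, then move the first character to the end.
Applying that to "dolphin" gives "hinp".

hinp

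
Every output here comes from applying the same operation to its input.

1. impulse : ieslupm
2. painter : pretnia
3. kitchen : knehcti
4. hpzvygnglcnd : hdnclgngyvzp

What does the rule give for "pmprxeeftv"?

pvtfeexrpm

The transformation: reverse the string, then move the last character to the front.
Starting from "pmprxeeftv": after the first operation, "vtfeexrpmp"; after the second, "pvtfeexrpm".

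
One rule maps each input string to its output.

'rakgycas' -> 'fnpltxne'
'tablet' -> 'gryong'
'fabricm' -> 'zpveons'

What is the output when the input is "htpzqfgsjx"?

kwftsdmcgu

What's happening: reverse the string, then shift every letter 13 places forward in the alphabet (wrapping around) — i.e. ROT13.
Starting from "htpzqfgsjx": after the first operation, "xjsgfqzpth"; after the second, "kwftsdmcgu".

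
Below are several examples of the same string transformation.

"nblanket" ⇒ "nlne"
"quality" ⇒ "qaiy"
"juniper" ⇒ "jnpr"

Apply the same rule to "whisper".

wipr

What's happening: keep every other character starting from the first (positions 1st, 3rd, 5th, ...).
Applying that to "whisper" gives "wipr".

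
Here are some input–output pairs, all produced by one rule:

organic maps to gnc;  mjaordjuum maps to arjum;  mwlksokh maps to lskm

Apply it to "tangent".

net

Rule — move the first character to the end, then keep every other character starting from the second (positions 2nd, 4th, 6th, ...).
Applying that to "tangent" gives "net".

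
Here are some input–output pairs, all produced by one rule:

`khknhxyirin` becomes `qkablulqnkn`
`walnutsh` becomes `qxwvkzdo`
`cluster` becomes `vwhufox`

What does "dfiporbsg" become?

sruevjgil

Looking at the pairs, the operation is to shift every letter 3 places forward in the alphabet (wrapping around), then move the first 3 characters to the end (rotate left by 3).
For "dfiporbsg", step one produces "gilsruevj"; step two turns that into "sruevjgil".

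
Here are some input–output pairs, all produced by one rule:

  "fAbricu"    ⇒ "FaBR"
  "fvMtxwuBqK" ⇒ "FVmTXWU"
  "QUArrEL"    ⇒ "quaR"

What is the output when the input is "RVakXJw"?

rvAK

The rule is to flip the case of every letter, then delete the last 3 characters.
Applying both steps to "RVakXJw": "rvAKxjW", then "rvAK".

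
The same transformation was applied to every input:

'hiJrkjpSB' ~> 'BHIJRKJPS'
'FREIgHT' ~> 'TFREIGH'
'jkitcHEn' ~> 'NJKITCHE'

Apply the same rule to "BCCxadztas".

Each output is the input with this applied: move the last character to the front, then convert every letter to uppercase.
On "BCCxadztas": the first step gives "sBCCxadzta", and the second then gives "SBCCXADZTA".

SBCCXADZTA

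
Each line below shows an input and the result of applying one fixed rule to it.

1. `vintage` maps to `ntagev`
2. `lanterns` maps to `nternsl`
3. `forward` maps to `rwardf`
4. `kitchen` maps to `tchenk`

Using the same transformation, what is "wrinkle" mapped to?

Rule — move the first character to the end, then delete the first character.
Starting from "wrinkle": after the first operation, "rinklew"; after the second, "inklew".

inklew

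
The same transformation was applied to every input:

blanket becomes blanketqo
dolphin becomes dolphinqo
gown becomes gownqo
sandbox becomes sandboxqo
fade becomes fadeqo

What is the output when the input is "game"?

gameqo

The rule is to append "qo".
Doing the same to "game": "gameqo".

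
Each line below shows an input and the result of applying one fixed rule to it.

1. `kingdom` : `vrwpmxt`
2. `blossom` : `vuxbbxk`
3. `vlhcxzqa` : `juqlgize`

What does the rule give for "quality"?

hdjurcz

Looking at the pairs, the operation is to shift every letter 9 places forward in the alphabet (wrapping around), then swap the first and last characters.
So "quality" becomes "hdjurcz".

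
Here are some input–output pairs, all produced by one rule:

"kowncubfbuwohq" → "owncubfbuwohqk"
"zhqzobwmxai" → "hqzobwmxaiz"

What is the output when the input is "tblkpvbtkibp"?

The transformation: move the first character to the end.
Applying that to "tblkpvbtkibp" gives "blkpvbtkibpt".

blkpvbtkibpt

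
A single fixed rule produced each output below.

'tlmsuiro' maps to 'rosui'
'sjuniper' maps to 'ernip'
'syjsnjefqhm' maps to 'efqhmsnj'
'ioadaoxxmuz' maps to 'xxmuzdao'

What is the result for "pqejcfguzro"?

The rule is to delete the first 3 characters, then move the first 3 characters to the end (rotate left by 3).
Working it through for "pqejcfguzro": intermediate "jcfguzro", final "guzrojcf".

guzrojcf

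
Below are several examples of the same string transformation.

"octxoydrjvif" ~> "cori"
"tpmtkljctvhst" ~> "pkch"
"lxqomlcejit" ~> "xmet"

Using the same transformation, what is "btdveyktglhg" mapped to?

teth

The pattern: keep one character in every 3, starting at position 2 (positions 2nd, 5th, 8th, ...).
On "btdveyktglhg" that produces "teth".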